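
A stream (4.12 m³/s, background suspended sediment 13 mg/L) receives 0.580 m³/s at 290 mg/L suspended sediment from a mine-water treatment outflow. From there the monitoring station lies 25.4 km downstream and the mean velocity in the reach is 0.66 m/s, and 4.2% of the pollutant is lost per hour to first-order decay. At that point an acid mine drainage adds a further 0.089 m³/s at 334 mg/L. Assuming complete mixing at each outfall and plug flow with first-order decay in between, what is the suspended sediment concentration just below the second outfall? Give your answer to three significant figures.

35.5 mg/L

After mixing, C = (4.120·13.00 + 0.5800·290.0) / 4.700 = 221.8/4.700 = 47.18 mg/L; combined flow 4.700 m³/s.
Travel time t = 25.4·1000 / 0.66 = 38480 s = 10.69 h.
4.2%/h lost → k = −ln(1 − 0.042) = 0.04291 h⁻¹.
After decay, C = 47.18 × e^(−kt) = 47.18 × 0.6321 = 29.82 mg/L.
At the second outfall, C = (4.700·29.82 + 0.08900·334.0) / (4.700 + 0.08900) = 35.48 mg/L.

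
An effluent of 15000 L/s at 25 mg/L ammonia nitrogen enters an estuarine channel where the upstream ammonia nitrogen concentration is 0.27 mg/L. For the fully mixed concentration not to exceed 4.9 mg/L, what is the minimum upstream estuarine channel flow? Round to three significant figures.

65100 L/s

Set C_mix = 4.9: (Q·0.2700 + 15000·25.00) / (Q + 15000) = 4.9
→ Q = 15000·(25.00 − 4.9)/(4.9 − 0.2700) = 65120 L/s.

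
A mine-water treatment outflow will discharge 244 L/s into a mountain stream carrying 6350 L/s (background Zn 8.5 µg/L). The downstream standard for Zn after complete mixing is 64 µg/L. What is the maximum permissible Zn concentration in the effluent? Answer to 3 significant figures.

At the limit, (Qr·Cr + Qe·Cₑ)/(Qr + Qe) = 64:
Cₑ = (6594·64 − 6350·8.500) / 244.0 = 1508 µg/L.

1510 µg/L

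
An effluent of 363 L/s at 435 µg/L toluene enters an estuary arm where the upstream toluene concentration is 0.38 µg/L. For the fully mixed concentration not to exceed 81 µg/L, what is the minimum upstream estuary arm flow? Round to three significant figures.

1590 L/s

Set C_mix = 81: (Q·0.3800 + 363.0·435.0) / (Q + 363.0) = 81
→ Q = 363.0·(435.0 − 81)/(81 − 0.3800) = 1594 L/s.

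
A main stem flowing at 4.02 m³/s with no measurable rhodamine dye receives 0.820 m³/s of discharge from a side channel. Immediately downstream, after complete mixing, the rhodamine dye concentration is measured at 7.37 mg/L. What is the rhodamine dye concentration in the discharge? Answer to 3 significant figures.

Mass balance: 4.020·0 + 0.8200·Cₑ = 4.840·7.370
→ Cₑ = (4.840·7.370 − 4.020·0) / 0.8200 = 43.50 mg/L.

43.5 mg/L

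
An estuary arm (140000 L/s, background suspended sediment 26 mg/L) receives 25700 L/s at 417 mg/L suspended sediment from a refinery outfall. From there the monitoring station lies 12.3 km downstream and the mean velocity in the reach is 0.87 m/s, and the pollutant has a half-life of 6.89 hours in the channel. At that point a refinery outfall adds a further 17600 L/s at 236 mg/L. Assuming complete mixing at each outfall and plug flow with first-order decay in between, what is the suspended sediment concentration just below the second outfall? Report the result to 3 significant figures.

Flow-weighted average: C = (140000·26.00 + 25700·417.0) / 165700 = 14360000/165700 = 86.64 mg/L; combined flow 165700 L/s.
Travel time t = 12.3·1000 / 0.87 = 14140 s = 3.927 h.
Half-life 6.89 h → k = ln 2 / 6.89 = 0.1006 h⁻¹ = 2.414 d⁻¹.
First-order decay: C = 86.64·exp(−k·t) = 86.64·0.6736 = 58.37 mg/L.
Second outfall: C = (165700·58.37 + 17600·236.0)/183300 = 75.42 mg/L.

75.4 mg/L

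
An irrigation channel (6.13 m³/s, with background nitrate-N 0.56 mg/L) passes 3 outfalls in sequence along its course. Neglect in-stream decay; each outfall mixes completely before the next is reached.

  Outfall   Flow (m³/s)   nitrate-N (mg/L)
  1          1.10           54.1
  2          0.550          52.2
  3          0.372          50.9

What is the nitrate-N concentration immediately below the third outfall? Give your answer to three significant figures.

13.6 mg/L

After outfall 1: Q = 6.130 + 1.100 = 7.230 m³/s; C = (6.130·0.5600 + 1.100·54.10)/7.230 = 8.706 mg/L.
After outfall 2: Q = 7.230 + 0.5500 = 7.780 m³/s; C = (7.230·8.706 + 0.5500·52.20)/7.780 = 11.78 mg/L.
After outfall 3: Q = 7.780 + 0.3720 = 8.152 m³/s; C = (7.780·11.78 + 0.3720·50.90)/8.152 = 13.57 mg/L.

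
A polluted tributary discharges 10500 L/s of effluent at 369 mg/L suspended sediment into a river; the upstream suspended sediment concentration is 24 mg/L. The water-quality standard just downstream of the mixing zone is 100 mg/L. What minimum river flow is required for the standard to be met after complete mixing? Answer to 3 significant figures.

37200 L/s

Set C_mix = 100: (Q·24.00 + 10500·369.0) / (Q + 10500) = 100
→ Q = 10500·(369.0 − 100)/(100 − 24.00) = 37160 L/s.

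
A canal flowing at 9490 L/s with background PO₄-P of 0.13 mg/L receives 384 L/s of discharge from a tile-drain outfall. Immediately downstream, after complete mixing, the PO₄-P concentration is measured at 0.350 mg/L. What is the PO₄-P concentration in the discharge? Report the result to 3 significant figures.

5.79 mg/L

Mass balance: 9490·0.1300 + 384.0·Cₑ = 9874·0.3500
→ Cₑ = (9874·0.3500 − 9490·0.1300) / 384.0 = 5.787 mg/L.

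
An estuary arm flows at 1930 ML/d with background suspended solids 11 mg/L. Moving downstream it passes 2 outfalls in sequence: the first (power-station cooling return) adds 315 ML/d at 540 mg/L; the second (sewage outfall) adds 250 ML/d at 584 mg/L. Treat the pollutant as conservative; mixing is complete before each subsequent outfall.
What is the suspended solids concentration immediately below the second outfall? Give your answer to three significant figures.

Below outfall 1: Q → 2245 ML/d, C = (1930·11.00 + 315.0·540.0)/2245 = 85.22 mg/L.
Below outfall 2: Q → 2495 ML/d, C = (2245·85.22 + 250.0·584.0)/2495 = 135.2 mg/L.

135 mg/L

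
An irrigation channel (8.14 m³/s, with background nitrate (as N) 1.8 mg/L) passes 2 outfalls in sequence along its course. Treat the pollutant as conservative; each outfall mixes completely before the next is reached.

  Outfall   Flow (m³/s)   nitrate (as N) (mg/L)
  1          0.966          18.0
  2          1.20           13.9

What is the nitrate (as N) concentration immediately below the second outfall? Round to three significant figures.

After outfall 1: Q = 8.140 + 0.9660 = 9.106 m³/s; C = (8.140·1.800 + 0.9660·18.00)/9.106 = 3.519 mg/L.
After outfall 2: Q = 9.106 + 1.200 = 10.31 m³/s; C = (9.106·3.519 + 1.200·13.90)/10.31 = 4.727 mg/L.

4.73 mg/L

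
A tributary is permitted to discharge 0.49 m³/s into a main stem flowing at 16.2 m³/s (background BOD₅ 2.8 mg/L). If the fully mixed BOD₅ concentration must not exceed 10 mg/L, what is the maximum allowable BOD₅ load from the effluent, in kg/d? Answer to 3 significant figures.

10500 kg/d

Mass balance at the limit: 16.20·2.800 + 0.4900·Cₑ = 16.69·10 → Cₑ = 248.0 mg/L.
Load = 0.4900 m³/s × 248.0 g/m³ × 86 400 s/d = 10500 kg/d.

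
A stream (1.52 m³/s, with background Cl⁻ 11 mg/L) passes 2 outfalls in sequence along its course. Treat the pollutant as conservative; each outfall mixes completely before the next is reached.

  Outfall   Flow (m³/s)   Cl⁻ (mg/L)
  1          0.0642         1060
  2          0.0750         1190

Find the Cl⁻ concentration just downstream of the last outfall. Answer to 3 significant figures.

After outfall 1: Q = 1.520 + 0.06420 = 1.584 m³/s; C = (1.520·11.00 + 0.06420·1060)/1.584 = 53.51 mg/L.
After outfall 2: Q = 1.584 + 0.07500 = 1.659 m³/s; C = (1.584·53.51 + 0.07500·1190)/1.659 = 104.9 mg/L.

105 mg/L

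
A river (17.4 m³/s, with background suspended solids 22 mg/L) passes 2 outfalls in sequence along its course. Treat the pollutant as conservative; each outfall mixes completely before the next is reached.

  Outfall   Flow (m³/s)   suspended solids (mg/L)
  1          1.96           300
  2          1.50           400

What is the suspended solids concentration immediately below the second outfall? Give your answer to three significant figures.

After outfall 1: Q = 17.40 + 1.960 = 19.36 m³/s; C = (17.40·22.00 + 1.960·300.0)/19.36 = 50.14 mg/L.
After outfall 2: Q = 19.36 + 1.500 = 20.86 m³/s; C = (19.36·50.14 + 1.500·400.0)/20.86 = 75.30 mg/L.

75.3 mg/L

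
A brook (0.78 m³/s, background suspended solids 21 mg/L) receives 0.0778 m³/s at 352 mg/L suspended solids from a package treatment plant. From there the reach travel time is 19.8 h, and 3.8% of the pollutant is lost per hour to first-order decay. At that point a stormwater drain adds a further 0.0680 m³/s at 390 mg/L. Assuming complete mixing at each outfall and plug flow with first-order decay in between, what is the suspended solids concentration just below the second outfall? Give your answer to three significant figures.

50.6 mg/L

Mass balance: C = (0.7800·21.00 + 0.07780·352.0) / 0.8578 = 43.77/0.8578 = 51.02 mg/L; combined flow 0.8578 m³/s.
3.8%/h lost → k = −ln(1 − 0.038) = 0.03874 h⁻¹.
First-order decay: C = 51.02·exp(−k·t) = 51.02·0.4644 = 23.69 mg/L.
At the second outfall, C = (0.8578·23.69 + 0.06800·390.0) / (0.8578 + 0.06800) = 50.60 mg/L.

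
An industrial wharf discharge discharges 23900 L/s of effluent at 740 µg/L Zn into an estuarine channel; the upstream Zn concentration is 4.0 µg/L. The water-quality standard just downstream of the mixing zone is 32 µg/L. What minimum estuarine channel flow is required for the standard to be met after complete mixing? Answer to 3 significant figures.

604000 L/s

Set C_mix = 32: (Q·4.000 + 23900·740.0) / (Q + 23900) = 32
→ Q = 23900·(740.0 − 32)/(32 − 4.000) = 604300 L/s.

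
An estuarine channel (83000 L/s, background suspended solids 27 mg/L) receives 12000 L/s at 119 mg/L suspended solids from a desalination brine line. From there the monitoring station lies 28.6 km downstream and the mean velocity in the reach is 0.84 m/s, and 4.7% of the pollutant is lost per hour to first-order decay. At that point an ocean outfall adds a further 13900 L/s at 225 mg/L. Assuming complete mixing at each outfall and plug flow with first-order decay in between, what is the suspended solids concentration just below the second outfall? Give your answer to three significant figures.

Flow-weighted average: C = (83000·27.00 + 12000·119.0) / 95000 = 3669000/95000 = 38.62 mg/L; combined flow 95000 L/s.
Travel time t = 28.6·1000 / 0.84 = 34050 s = 9.458 h.
4.7%/h lost → k = −ln(1 − 0.047) = 0.04814 h⁻¹.
After decay, C = 38.62 × e^(−kt) = 38.62 × 0.6343 = 24.50 mg/L.
At the second outfall, C = (95000·24.50 + 13900·225.0) / (95000 + 13900) = 50.09 mg/L.

50.1 mg/L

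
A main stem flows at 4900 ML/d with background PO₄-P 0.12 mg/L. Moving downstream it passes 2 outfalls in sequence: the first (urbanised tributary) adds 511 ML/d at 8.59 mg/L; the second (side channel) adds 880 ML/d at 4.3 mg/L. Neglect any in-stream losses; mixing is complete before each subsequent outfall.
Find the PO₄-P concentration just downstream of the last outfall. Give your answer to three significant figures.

Outfall 1: combined Q = 5411 ML/d; C = (4900·0.1200 + 511.0·8.590)/5411 = 0.9199 mg/L.
Outfall 2: combined Q = 6291 ML/d; C = (5411·0.9199 + 880.0·4.300)/6291 = 1.393 mg/L.

1.39 mg/L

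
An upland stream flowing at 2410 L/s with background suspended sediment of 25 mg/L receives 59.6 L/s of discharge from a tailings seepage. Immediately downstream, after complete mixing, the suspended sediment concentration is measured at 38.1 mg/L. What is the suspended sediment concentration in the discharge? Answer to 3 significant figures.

568 mg/L

Mass balance: 2410·25.00 + 59.60·Cₑ = 2470·38.10
→ Cₑ = (2470·38.10 − 2410·25.00) / 59.60 = 567.8 mg/L.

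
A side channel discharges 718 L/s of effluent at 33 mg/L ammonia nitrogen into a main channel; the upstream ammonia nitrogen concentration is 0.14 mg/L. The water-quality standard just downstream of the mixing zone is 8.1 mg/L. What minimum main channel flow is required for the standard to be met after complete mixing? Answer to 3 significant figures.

Set C_mix = 8.1: (Q·0.1400 + 718.0·33.00) / (Q + 718.0) = 8.1
→ Q = 718.0·(33.00 − 8.1)/(8.1 − 0.1400) = 2246 L/s.

2250 L/s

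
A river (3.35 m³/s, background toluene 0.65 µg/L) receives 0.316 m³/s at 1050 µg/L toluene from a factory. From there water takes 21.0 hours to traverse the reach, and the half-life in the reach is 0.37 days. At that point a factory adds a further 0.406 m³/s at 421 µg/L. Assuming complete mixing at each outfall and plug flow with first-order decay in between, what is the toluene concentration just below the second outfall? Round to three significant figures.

57.9 µg/L

Mass balance: C = (3.350·0.6500 + 0.3160·1050) / 3.666 = 334.0/3.666 = 91.10 µg/L; combined flow 3.666 m³/s.
Half-life 0.37 d → k = ln 2 / 0.37 = 1.873 d⁻¹.
Applying C = C₀e^(−kt): 91.10 × 0.1941 = 17.69 µg/L.
At the second outfall, C = (3.666·17.69 + 0.4060·421.0) / (3.666 + 0.4060) = 57.90 µg/L.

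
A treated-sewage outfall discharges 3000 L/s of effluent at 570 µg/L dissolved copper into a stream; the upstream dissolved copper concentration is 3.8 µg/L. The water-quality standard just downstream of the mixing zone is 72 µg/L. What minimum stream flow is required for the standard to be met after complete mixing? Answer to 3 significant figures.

Set C_mix = 72: (Q·3.800 + 3000·570.0) / (Q + 3000) = 72
→ Q = 3000·(570.0 − 72)/(72 − 3.800) = 21910 L/s.

21900 L/s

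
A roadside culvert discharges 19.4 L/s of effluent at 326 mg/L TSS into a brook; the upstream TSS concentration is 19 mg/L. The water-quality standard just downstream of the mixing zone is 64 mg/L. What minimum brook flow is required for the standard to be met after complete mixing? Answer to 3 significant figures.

Set C_mix = 64: (Q·19.00 + 19.40·326.0) / (Q + 19.40) = 64
→ Q = 19.40·(326.0 − 64)/(64 − 19.00) = 113.0 L/s.

113 L/s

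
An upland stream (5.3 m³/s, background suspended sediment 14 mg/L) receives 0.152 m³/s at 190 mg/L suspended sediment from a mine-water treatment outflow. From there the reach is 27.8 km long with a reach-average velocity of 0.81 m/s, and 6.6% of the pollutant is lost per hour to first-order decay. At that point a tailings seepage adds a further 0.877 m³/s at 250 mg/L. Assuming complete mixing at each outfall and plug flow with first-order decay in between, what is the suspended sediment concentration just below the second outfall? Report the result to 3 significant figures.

Mass balance: C = (5.300·14.00 + 0.1520·190.0) / 5.452 = 103.1/5.452 = 18.91 mg/L; combined flow 5.452 m³/s.
Travel time t = 27.8·1000 / 0.81 = 34320 s = 9.534 h.
6.6%/h lost → k = −ln(1 − 0.066) = 0.06828 h⁻¹.
First-order decay: C = 18.91·exp(−k·t) = 18.91·0.5216 = 9.861 mg/L.
At the second outfall, C = (5.452·9.861 + 0.8770·250.0) / (5.452 + 0.8770) = 43.14 mg/L.

43.1 mg/L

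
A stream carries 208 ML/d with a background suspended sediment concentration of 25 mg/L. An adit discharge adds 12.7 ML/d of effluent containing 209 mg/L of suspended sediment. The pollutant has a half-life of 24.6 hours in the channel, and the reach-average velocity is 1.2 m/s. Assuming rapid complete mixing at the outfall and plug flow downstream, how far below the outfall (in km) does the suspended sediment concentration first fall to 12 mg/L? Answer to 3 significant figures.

Flow-weighted average: C = (208.0·25.00 + 12.70·209.0) / 220.7 = 7854/220.7 = 35.59 mg/L.
Half-life 24.6 h → k = ln 2 / 24.6 = 0.02818 h⁻¹ = 0.6762 d⁻¹.
Set 35.59·exp(−k·t) = 12 → t = ln(35.59/12)/k = 138900 s = 38.58 h.
Distance = v·t = 1.2·138900 = 166700 m = 166.7 km.

167 km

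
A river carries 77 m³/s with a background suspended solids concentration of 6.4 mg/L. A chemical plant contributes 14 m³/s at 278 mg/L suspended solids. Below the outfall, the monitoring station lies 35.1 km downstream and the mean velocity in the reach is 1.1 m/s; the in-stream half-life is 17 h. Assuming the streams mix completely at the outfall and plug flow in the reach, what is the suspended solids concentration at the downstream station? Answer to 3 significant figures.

Mass balance: C = (77.00·6.400 + 14.00·278.0) / 91.00 = 4385/91.00 = 48.18 mg/L.
Travel time t = 35.1·1000 / 1.1 = 31910 s = 8.864 h.
Half-life 17 h → k = ln 2 / 17 = 0.04077 h⁻¹ = 0.9786 d⁻¹.
After decay, C = 48.18 × e^(−kt) = 48.18 × 0.6967 = 33.57 mg/L.

33.6 mg/L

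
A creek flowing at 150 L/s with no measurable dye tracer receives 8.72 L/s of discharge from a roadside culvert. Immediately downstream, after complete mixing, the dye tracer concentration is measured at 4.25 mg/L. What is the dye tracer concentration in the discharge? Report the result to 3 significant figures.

77.4 mg/L

Mass balance: 150.0·0 + 8.720·Cₑ = 158.7·4.250
→ Cₑ = (158.7·4.250 − 150.0·0) / 8.720 = 77.36 mg/L.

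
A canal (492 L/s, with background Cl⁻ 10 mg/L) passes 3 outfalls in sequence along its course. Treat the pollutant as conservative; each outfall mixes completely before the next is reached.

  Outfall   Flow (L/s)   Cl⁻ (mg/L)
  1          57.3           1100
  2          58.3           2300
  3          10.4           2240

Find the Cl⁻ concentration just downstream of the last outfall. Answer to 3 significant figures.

365 mg/L

After outfall 1: Q = 492.0 + 57.30 = 549.3 L/s; C = (492.0·10.00 + 57.30·1100)/549.3 = 123.7 mg/L.
After outfall 2: Q = 549.3 + 58.30 = 607.6 L/s; C = (549.3·123.7 + 58.30·2300)/607.6 = 332.5 mg/L.
After outfall 3: Q = 607.6 + 10.40 = 618.0 L/s; C = (607.6·332.5 + 10.40·2240)/618.0 = 364.6 mg/L.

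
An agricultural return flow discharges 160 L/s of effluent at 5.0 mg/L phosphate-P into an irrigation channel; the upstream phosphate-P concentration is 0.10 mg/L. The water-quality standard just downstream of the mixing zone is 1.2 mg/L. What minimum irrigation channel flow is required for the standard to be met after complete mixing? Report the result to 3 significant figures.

Set C_mix = 1.2: (Q·0.1000 + 160.0·5.000) / (Q + 160.0) = 1.2
→ Q = 160.0·(5.000 − 1.2)/(1.2 − 0.1000) = 552.7 L/s.

553 L/s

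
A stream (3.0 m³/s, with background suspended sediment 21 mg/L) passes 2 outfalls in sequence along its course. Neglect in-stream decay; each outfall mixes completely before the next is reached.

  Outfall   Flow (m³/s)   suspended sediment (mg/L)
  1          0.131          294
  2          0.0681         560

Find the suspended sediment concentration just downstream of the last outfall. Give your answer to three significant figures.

Outfall 1: combined Q = 3.131 m³/s; C = (3.000·21.00 + 0.1310·294.0)/3.131 = 32.42 mg/L.
Outfall 2: combined Q = 3.199 m³/s; C = (3.131·32.42 + 0.06810·560.0)/3.199 = 43.65 mg/L.

43.7 mg/L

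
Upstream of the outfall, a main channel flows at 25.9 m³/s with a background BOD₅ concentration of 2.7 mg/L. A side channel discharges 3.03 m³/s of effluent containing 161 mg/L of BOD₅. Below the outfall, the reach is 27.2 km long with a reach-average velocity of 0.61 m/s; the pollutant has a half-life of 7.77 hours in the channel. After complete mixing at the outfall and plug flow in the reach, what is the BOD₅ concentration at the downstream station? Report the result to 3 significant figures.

Flow-weighted average: C = (25.90·2.700 + 3.030·161.0) / 28.93 = 557.8/28.93 = 19.28 mg/L.
Travel time t = 27.2·1000 / 0.61 = 44590 s = 12.39 h.
Half-life 7.77 h → k = ln 2 / 7.77 = 0.08921 h⁻¹ = 2.141 d⁻¹.
Applying C = C₀e^(−kt): 19.28 × 0.3312 = 6.386 mg/L.

6.39 mg/L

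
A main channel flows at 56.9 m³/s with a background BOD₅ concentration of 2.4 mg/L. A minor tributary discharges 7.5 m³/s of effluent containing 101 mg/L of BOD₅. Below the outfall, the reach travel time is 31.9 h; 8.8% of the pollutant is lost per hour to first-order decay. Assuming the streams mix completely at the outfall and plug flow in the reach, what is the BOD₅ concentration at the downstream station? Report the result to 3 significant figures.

0.735 mg/L

Conservation of mass: C = (56.90·2.400 + 7.500·101.0) / 64.40 = 894.1/64.40 = 13.88 mg/L.
8.8%/h lost → k = −ln(1 − 0.088) = 0.09212 h⁻¹.
Applying C = C₀e^(−kt): 13.88 × 0.05295 = 0.7350 mg/L.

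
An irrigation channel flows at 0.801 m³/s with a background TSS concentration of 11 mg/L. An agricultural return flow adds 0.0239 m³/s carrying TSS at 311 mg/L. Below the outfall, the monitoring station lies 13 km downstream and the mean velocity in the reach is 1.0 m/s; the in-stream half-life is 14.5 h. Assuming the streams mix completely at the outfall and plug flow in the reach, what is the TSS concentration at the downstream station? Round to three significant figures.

16.6 mg/L

Mixed concentration C = ΣQC/ΣQ = (0.8010·11.00 + 0.02390·311.0) / 0.8249 = 16.24/0.8249 = 19.69 mg/L.
Travel time t = 13·1000 / 1.0 = 13000 s = 3.611 h.
Half-life 14.5 h → k = ln 2 / 14.5 = 0.04780 h⁻¹ = 1.147 d⁻¹.
Applying C = C₀e^(−kt): 19.69 × 0.8415 = 16.57 mg/L.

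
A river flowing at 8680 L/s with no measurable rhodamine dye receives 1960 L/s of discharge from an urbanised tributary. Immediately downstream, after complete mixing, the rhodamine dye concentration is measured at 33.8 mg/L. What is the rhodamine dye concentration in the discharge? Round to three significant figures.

183 mg/L

Mass balance: 8680·0 + 1960·Cₑ = 10640·33.80
→ Cₑ = (10640·33.80 − 8680·0) / 1960 = 183.5 mg/L.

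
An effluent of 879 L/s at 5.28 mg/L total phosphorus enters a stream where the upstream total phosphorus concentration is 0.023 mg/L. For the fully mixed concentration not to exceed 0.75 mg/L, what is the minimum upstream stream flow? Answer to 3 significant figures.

Set C_mix = 0.75: (Q·0.02300 + 879.0·5.280) / (Q + 879.0) = 0.75
→ Q = 879.0·(5.280 − 0.75)/(0.75 − 0.02300) = 5477 L/s.

5480 L/s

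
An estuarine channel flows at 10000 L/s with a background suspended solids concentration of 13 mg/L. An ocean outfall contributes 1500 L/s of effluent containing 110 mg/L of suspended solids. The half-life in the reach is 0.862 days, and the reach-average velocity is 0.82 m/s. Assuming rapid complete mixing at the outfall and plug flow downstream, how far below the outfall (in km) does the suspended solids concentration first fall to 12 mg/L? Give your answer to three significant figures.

Flow-weighted average: C = (10000·13.00 + 1500·110.0) / 11500 = 295000/11500 = 25.65 mg/L.
Half-life 0.862 d → k = ln 2 / 0.862 = 0.8041 d⁻¹.
Set 25.65·exp(−k·t) = 12 → t = ln(25.65/12)/k = 81630 s = 22.68 h.
Distance = v·t = 0.82·81630 = 66940 m = 66.94 km.

66.9 km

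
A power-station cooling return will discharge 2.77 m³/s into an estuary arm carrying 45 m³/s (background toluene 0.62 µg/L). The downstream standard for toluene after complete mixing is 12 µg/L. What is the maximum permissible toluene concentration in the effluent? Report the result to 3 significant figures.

At the limit, (Qr·Cr + Qe·Cₑ)/(Qr + Qe) = 12:
Cₑ = (47.77·12 − 45.00·0.6200) / 2.770 = 196.9 µg/L.

197 µg/L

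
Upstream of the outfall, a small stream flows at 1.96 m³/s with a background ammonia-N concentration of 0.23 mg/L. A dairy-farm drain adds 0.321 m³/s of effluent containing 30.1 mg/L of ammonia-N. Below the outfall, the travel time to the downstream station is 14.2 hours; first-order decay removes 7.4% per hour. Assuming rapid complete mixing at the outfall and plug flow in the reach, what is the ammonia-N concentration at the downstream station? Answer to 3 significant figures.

1.49 mg/L

Mass balance: C = (1.960·0.2300 + 0.3210·30.10) / 2.281 = 10.11/2.281 = 4.434 mg/L.
7.4%/h lost → k = −ln(1 − 0.074) = 0.07688 h⁻¹.
After decay, C = 4.434 × e^(−kt) = 4.434 × 0.3356 = 1.488 mg/L.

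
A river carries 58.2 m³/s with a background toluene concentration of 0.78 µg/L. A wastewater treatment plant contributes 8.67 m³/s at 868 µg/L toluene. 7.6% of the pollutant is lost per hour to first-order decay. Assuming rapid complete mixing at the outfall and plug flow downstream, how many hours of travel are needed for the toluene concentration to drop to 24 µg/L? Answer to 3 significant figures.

19.6 h

After mixing, C = (58.20·0.7800 + 8.670·868.0) / 66.87 = 7571/66.87 = 113.2 µg/L.
7.6%/h lost → k = −ln(1 − 0.076) = 0.07904 h⁻¹.
113.2·exp(−k·t) = 24 → t = ln(113.2/24)/k = 70650 s = 19.63 h.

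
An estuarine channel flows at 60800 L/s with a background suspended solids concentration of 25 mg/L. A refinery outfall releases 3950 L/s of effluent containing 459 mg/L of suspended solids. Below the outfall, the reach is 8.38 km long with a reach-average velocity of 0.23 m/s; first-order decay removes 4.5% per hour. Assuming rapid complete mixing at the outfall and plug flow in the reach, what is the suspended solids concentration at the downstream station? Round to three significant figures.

32.3 mg/L

Conservation of mass: C = (60800·25.00 + 3950·459.0) / 64750 = 3333000/64750 = 51.48 mg/L.
Travel time t = 8.38·1000 / 0.23 = 36430 s = 10.12 h.
4.5%/h lost → k = −ln(1 − 0.045) = 0.04604 h⁻¹.
Applying C = C₀e^(−kt): 51.48 × 0.6275 = 32.30 mg/L.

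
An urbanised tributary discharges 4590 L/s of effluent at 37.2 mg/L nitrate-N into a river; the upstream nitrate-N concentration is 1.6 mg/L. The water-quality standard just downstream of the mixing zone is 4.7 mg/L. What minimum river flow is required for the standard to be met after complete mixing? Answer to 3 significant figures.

Set C_mix = 4.7: (Q·1.600 + 4590·37.20) / (Q + 4590) = 4.7
→ Q = 4590·(37.20 − 4.7)/(4.7 − 1.600) = 48120 L/s.

48100 L/s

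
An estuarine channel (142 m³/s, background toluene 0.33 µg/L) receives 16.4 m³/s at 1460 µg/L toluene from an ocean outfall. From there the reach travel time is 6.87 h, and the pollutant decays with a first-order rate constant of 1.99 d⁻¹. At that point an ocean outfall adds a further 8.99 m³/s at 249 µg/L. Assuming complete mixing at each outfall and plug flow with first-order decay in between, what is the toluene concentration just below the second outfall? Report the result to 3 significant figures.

94.5 µg/L

Mass balance: C = (142.0·0.3300 + 16.40·1460) / 158.4 = 23990/158.4 = 151.5 µg/L; combined flow 158.4 m³/s.
After decay, C = 151.5 × e^(−kt) = 151.5 × 0.5657 = 85.68 µg/L.
Second outfall: C = (158.4·85.68 + 8.990·249.0)/167.4 = 94.46 µg/L.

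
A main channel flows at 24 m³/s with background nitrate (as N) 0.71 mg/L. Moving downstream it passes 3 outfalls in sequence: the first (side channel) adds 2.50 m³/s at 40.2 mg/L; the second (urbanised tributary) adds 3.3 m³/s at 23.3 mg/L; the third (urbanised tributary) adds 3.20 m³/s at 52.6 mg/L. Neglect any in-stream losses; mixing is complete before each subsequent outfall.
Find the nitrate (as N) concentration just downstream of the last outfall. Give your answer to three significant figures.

11.0 mg/L

After outfall 1: Q = 24.00 + 2.500 = 26.50 m³/s; C = (24.00·0.7100 + 2.500·40.20)/26.50 = 4.435 mg/L.
After outfall 2: Q = 26.50 + 3.300 = 29.80 m³/s; C = (26.50·4.435 + 3.300·23.30)/29.80 = 6.524 mg/L.
After outfall 3: Q = 29.80 + 3.200 = 33.00 m³/s; C = (29.80·6.524 + 3.200·52.60)/33.00 = 10.99 mg/L.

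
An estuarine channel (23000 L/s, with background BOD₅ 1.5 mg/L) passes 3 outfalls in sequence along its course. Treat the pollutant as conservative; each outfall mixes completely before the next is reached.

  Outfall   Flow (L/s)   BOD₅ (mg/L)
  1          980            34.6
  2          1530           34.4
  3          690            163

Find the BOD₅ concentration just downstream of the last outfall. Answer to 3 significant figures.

Below outfall 1: Q → 23980 L/s, C = (23000·1.500 + 980.0·34.60)/23980 = 2.853 mg/L.
Below outfall 2: Q → 25510 L/s, C = (23980·2.853 + 1530·34.40)/25510 = 4.745 mg/L.
Below outfall 3: Q → 26200 L/s, C = (25510·4.745 + 690.0·163.0)/26200 = 8.913 mg/L.

8.91 mg/L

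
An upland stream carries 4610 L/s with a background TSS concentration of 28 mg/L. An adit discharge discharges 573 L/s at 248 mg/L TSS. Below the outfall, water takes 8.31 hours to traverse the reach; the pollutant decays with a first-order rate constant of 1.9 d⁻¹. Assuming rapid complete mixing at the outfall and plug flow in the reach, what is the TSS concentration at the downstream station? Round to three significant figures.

27.1 mg/L

After mixing, C = (4610·28.00 + 573.0·248.0) / 5183 = 271200/5183 = 52.32 mg/L.
Applying C = C₀e^(−kt): 52.32 × 0.5180 = 27.10 mg/L.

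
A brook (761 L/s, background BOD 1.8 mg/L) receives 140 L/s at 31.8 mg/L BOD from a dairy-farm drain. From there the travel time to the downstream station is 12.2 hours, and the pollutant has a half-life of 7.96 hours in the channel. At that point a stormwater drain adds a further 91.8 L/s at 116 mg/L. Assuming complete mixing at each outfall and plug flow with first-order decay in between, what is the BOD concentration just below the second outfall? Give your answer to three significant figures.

After mixing, C = (761.0·1.800 + 140.0·31.80) / 901.0 = 5822/901.0 = 6.461 mg/L; combined flow 901.0 L/s.
Half-life 7.96 h → k = ln 2 / 7.96 = 0.08708 h⁻¹ = 2.090 d⁻¹.
Applying C = C₀e^(−kt): 6.461 × 0.3456 = 2.233 mg/L.
Second outfall: C = (901.0·2.233 + 91.80·116.0)/992.8 = 12.75 mg/L.

12.8 mg/L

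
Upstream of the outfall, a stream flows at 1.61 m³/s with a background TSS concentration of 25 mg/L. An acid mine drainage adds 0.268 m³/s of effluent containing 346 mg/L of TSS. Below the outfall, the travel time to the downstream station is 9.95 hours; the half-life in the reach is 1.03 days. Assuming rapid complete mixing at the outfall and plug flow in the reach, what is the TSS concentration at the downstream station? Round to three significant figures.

Mass balance: C = (1.610·25.00 + 0.2680·346.0) / 1.878 = 133.0/1.878 = 70.81 mg/L.
Half-life 1.03 d → k = ln 2 / 1.03 = 0.6730 d⁻¹.
After decay, C = 70.81 × e^(−kt) = 70.81 × 0.7565 = 53.57 mg/L.

53.6 mg/L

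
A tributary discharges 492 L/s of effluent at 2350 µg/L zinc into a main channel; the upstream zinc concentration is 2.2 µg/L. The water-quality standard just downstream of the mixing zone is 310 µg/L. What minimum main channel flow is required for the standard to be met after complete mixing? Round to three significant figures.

3260 L/s

Set C_mix = 310: (Q·2.200 + 492.0·2350) / (Q + 492.0) = 310
→ Q = 492.0·(2350 − 310)/(310 − 2.200) = 3261 L/s.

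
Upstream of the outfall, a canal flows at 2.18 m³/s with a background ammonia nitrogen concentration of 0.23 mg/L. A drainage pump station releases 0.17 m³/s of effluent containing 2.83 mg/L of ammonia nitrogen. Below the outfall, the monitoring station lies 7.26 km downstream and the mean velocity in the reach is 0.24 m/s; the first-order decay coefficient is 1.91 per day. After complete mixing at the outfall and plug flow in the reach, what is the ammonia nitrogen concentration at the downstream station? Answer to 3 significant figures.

0.214 mg/L

After mixing, C = (2.180·0.2300 + 0.1700·2.830) / 2.350 = 0.9825/2.350 = 0.4181 mg/L.
Travel time t = 7.26·1000 / 0.24 = 30250 s = 8.403 h.
Decay over the reach: 0.4181·exp(−kt) = 0.4181·0.5124 = 0.2142 mg/L.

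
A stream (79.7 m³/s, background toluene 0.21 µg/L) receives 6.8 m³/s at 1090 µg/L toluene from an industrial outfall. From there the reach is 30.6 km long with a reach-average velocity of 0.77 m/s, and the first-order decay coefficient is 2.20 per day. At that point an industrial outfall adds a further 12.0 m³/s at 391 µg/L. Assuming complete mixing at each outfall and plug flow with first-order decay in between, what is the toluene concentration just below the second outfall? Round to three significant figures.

Mixed concentration C = ΣQC/ΣQ = (79.70·0.2100 + 6.800·1090) / 86.50 = 7429/86.50 = 85.88 µg/L; combined flow 86.50 m³/s.
Travel time t = 30.6·1000 / 0.77 = 39740 s = 11.04 h.
Decay over the reach: 85.88·exp(−kt) = 85.88·0.3635 = 31.22 µg/L.
At the second outfall, C = (86.50·31.22 + 12.00·391.0) / (86.50 + 12.00) = 75.05 µg/L.

75.1 µg/L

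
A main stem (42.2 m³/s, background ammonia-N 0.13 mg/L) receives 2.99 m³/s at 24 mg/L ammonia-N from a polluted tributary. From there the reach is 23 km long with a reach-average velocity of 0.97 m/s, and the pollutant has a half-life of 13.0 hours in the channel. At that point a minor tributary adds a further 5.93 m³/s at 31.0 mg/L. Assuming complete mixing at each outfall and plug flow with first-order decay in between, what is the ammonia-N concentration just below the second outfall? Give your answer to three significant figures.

Mixed concentration C = ΣQC/ΣQ = (42.20·0.1300 + 2.990·24.00) / 45.19 = 77.25/45.19 = 1.709 mg/L; combined flow 45.19 m³/s.
Travel time t = 23·1000 / 0.97 = 23710 s = 6.586 h.
Half-life 13.0 h → k = ln 2 / 13.0 = 0.05332 h⁻¹ = 1.280 d⁻¹.
Decay over the reach: 1.709·exp(−kt) = 1.709·0.7039 = 1.203 mg/L.
At the second outfall, C = (45.19·1.203 + 5.930·31.00) / (45.19 + 5.930) = 4.660 mg/L.

4.66 mg/L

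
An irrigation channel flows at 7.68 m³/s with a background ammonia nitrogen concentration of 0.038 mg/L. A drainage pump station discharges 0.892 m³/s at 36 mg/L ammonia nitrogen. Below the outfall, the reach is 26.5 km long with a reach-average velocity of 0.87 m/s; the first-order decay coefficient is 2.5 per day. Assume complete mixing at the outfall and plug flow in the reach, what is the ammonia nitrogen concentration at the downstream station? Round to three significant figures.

1.57 mg/L

Conservation of mass: C = (7.680·0.03800 + 0.8920·36.00) / 8.572 = 32.40/8.572 = 3.780 mg/L.
Travel time t = 26.5·1000 / 0.87 = 30460 s = 8.461 h.
Decay over the reach: 3.780·exp(−kt) = 3.780·0.4142 = 1.566 mg/L.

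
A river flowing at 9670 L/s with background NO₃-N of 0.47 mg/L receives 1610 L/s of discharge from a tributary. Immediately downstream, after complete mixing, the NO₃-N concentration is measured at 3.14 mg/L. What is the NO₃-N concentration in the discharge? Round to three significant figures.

Mass balance: 9670·0.4700 + 1610·Cₑ = 11280·3.140
→ Cₑ = (11280·3.140 − 9670·0.4700) / 1610 = 19.18 mg/L.

19.2 mg/L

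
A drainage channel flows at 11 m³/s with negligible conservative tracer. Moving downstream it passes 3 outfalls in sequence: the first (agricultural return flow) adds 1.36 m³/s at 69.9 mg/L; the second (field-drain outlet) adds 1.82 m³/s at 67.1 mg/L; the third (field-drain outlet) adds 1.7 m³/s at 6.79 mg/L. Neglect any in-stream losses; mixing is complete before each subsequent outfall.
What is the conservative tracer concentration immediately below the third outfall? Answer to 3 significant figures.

After outfall 1: Q = 11.00 + 1.360 = 12.36 m³/s; C = (11.00·0 + 1.360·69.90)/12.36 = 7.691 mg/L.
After outfall 2: Q = 12.36 + 1.820 = 14.18 m³/s; C = (12.36·7.691 + 1.820·67.10)/14.18 = 15.32 mg/L.
After outfall 3: Q = 14.18 + 1.700 = 15.88 m³/s; C = (14.18·15.32 + 1.700·6.790)/15.88 = 14.40 mg/L.

14.4 mg/L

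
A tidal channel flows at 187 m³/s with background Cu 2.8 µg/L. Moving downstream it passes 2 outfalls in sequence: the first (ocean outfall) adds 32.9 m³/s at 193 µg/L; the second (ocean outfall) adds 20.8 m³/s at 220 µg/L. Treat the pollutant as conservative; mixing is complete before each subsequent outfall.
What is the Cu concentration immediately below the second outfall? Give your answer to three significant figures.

Below outfall 1: Q → 219.9 m³/s, C = (187.0·2.800 + 32.90·193.0)/219.9 = 31.26 µg/L.
Below outfall 2: Q → 240.7 m³/s, C = (219.9·31.26 + 20.80·220.0)/240.7 = 47.57 µg/L.

47.6 µg/L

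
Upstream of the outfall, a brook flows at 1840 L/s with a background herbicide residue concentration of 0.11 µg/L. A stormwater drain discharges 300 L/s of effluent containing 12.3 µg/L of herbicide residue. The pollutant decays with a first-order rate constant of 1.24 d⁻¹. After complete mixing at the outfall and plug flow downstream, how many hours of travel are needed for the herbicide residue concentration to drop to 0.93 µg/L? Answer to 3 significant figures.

13.0 h

After mixing, C = (1840·0.1100 + 300.0·12.30) / 2140 = 3892/2140 = 1.819 µg/L.
1.819·exp(−k·t) = 0.93 → t = ln(1.819/0.93)/k = 46740 s = 12.98 h.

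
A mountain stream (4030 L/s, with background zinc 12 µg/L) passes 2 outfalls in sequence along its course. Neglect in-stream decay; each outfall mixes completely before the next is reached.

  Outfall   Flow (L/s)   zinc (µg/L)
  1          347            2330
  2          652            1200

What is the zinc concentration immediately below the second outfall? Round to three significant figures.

Outfall 1: combined Q = 4377 L/s; C = (4030·12.00 + 347.0·2330)/4377 = 195.8 µg/L.
Outfall 2: combined Q = 5029 L/s; C = (4377·195.8 + 652.0·1200)/5029 = 326.0 µg/L.

326 µg/L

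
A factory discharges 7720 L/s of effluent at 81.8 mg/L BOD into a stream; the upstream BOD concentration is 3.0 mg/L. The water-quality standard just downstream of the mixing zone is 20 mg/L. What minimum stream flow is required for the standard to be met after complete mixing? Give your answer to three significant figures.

28100 L/s

Set C_mix = 20: (Q·3.000 + 7720·81.80) / (Q + 7720) = 20
→ Q = 7720·(81.80 − 20)/(20 − 3.000) = 28060 L/s.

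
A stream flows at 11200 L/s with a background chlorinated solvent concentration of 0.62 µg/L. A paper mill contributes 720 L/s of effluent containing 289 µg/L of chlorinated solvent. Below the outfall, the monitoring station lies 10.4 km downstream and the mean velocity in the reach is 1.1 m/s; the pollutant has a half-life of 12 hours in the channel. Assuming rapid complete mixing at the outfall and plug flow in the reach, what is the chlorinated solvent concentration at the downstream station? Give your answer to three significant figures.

15.5 µg/L

Conservation of mass: C = (11200·0.6200 + 720.0·289.0) / 11920 = 215000/11920 = 18.04 µg/L.
Travel time t = 10.4·1000 / 1.1 = 9455 s = 2.626 h.
Half-life 12 h → k = ln 2 / 12 = 0.05776 h⁻¹ = 1.386 d⁻¹.
First-order decay: C = 18.04·exp(−k·t) = 18.04·0.8592 = 15.50 µg/L.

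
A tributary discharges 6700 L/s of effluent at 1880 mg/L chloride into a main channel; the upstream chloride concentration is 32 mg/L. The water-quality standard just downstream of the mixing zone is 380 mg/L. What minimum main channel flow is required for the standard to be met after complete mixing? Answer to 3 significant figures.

28900 L/s

Set C_mix = 380: (Q·32.00 + 6700·1880) / (Q + 6700) = 380
→ Q = 6700·(1880 − 380)/(380 − 32.00) = 28880 L/s.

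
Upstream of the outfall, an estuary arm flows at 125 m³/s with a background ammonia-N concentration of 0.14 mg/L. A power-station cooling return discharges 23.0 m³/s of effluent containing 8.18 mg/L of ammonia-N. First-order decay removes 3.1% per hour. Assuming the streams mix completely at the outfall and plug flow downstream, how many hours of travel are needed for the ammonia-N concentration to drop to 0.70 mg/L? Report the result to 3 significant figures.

Mass balance: C = (125.0·0.1400 + 23.00·8.180) / 148.0 = 205.6/148.0 = 1.389 mg/L.
3.1%/h lost → k = −ln(1 − 0.031) = 0.03149 h⁻¹.
1.389·exp(−k·t) = 0.70 → t = ln(1.389/0.70)/k = 78380 s = 21.77 h.

21.8 h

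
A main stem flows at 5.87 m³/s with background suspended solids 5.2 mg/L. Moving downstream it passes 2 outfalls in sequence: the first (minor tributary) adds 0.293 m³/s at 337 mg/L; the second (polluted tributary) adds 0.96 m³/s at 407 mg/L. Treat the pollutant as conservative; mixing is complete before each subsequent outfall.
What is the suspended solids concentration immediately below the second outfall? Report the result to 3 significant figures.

Below outfall 1: Q → 6.163 m³/s, C = (5.870·5.200 + 0.2930·337.0)/6.163 = 20.97 mg/L.
Below outfall 2: Q → 7.123 m³/s, C = (6.163·20.97 + 0.9600·407.0)/7.123 = 73.00 mg/L.

73.0 mg/L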